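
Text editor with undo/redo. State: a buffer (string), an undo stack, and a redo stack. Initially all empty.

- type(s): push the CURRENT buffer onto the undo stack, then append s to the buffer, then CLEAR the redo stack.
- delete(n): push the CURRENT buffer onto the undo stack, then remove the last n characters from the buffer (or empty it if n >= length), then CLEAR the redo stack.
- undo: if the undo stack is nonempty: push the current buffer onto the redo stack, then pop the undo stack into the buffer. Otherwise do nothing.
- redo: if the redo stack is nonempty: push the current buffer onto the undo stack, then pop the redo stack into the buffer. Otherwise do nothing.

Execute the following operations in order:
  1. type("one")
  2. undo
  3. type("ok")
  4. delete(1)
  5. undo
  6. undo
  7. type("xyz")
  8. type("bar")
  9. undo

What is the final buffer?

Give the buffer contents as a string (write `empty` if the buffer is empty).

After op 1 (type): buf='one' undo_depth=1 redo_depth=0
After op 2 (undo): buf='(empty)' undo_depth=0 redo_depth=1
After op 3 (type): buf='ok' undo_depth=1 redo_depth=0
After op 4 (delete): buf='o' undo_depth=2 redo_depth=0
After op 5 (undo): buf='ok' undo_depth=1 redo_depth=1
After op 6 (undo): buf='(empty)' undo_depth=0 redo_depth=2
After op 7 (type): buf='xyz' undo_depth=1 redo_depth=0
After op 8 (type): buf='xyzbar' undo_depth=2 redo_depth=0
After op 9 (undo): buf='xyz' undo_depth=1 redo_depth=1

Answer: xyz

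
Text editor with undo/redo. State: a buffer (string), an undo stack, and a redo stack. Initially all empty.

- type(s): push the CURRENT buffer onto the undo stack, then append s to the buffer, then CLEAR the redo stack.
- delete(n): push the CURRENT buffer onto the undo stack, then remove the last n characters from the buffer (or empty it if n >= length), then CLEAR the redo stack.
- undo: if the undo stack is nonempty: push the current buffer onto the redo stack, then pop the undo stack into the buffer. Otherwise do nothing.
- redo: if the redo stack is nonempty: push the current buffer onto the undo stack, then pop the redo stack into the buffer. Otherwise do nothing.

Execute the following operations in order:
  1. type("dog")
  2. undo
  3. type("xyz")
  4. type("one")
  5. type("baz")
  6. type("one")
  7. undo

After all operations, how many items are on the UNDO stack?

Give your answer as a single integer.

After op 1 (type): buf='dog' undo_depth=1 redo_depth=0
After op 2 (undo): buf='(empty)' undo_depth=0 redo_depth=1
After op 3 (type): buf='xyz' undo_depth=1 redo_depth=0
After op 4 (type): buf='xyzone' undo_depth=2 redo_depth=0
After op 5 (type): buf='xyzonebaz' undo_depth=3 redo_depth=0
After op 6 (type): buf='xyzonebazone' undo_depth=4 redo_depth=0
After op 7 (undo): buf='xyzonebaz' undo_depth=3 redo_depth=1

Answer: 3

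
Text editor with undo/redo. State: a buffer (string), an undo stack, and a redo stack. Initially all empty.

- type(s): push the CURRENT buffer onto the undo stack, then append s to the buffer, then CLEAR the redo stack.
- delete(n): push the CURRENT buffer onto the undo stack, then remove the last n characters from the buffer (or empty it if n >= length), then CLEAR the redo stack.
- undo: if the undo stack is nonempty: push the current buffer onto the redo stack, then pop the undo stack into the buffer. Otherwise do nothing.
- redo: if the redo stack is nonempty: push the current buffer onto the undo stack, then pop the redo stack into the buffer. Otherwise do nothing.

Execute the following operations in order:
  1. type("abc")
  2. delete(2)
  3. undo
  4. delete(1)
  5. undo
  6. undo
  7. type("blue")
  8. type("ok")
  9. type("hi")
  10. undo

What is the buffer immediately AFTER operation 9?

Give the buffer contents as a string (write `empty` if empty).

After op 1 (type): buf='abc' undo_depth=1 redo_depth=0
After op 2 (delete): buf='a' undo_depth=2 redo_depth=0
After op 3 (undo): buf='abc' undo_depth=1 redo_depth=1
After op 4 (delete): buf='ab' undo_depth=2 redo_depth=0
After op 5 (undo): buf='abc' undo_depth=1 redo_depth=1
After op 6 (undo): buf='(empty)' undo_depth=0 redo_depth=2
After op 7 (type): buf='blue' undo_depth=1 redo_depth=0
After op 8 (type): buf='blueok' undo_depth=2 redo_depth=0
After op 9 (type): buf='blueokhi' undo_depth=3 redo_depth=0

Answer: blueokhi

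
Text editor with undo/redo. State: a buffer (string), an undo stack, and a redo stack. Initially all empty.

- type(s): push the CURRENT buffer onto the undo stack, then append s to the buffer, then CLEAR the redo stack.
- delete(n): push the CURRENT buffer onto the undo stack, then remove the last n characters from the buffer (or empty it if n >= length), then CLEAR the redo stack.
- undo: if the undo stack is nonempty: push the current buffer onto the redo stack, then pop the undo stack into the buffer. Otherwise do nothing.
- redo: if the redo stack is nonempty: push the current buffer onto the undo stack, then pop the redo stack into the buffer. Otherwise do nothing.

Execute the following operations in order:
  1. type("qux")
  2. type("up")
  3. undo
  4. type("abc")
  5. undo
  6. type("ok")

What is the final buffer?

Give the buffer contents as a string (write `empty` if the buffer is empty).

Answer: quxok

Derivation:
After op 1 (type): buf='qux' undo_depth=1 redo_depth=0
After op 2 (type): buf='quxup' undo_depth=2 redo_depth=0
After op 3 (undo): buf='qux' undo_depth=1 redo_depth=1
After op 4 (type): buf='quxabc' undo_depth=2 redo_depth=0
After op 5 (undo): buf='qux' undo_depth=1 redo_depth=1
After op 6 (type): buf='quxok' undo_depth=2 redo_depth=0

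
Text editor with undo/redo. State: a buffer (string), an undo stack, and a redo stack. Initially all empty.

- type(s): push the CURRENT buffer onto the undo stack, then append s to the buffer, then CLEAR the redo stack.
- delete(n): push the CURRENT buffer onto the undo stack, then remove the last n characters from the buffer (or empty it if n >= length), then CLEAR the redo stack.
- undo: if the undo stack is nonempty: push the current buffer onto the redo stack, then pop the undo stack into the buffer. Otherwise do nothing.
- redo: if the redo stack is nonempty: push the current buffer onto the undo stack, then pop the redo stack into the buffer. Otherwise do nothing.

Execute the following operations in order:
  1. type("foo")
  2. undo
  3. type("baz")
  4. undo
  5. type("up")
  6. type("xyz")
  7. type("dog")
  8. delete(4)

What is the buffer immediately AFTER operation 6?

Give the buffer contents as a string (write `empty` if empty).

After op 1 (type): buf='foo' undo_depth=1 redo_depth=0
After op 2 (undo): buf='(empty)' undo_depth=0 redo_depth=1
After op 3 (type): buf='baz' undo_depth=1 redo_depth=0
After op 4 (undo): buf='(empty)' undo_depth=0 redo_depth=1
After op 5 (type): buf='up' undo_depth=1 redo_depth=0
After op 6 (type): buf='upxyz' undo_depth=2 redo_depth=0

Answer: upxyz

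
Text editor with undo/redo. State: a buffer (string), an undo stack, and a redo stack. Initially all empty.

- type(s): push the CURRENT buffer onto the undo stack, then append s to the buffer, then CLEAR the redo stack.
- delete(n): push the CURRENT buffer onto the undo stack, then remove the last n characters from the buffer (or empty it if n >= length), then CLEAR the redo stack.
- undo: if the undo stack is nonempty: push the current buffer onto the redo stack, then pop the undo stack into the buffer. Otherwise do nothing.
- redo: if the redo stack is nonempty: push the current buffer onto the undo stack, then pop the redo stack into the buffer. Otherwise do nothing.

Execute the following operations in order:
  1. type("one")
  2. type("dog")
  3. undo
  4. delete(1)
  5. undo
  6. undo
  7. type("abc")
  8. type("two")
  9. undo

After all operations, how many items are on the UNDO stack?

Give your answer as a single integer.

Answer: 1

Derivation:
After op 1 (type): buf='one' undo_depth=1 redo_depth=0
After op 2 (type): buf='onedog' undo_depth=2 redo_depth=0
After op 3 (undo): buf='one' undo_depth=1 redo_depth=1
After op 4 (delete): buf='on' undo_depth=2 redo_depth=0
After op 5 (undo): buf='one' undo_depth=1 redo_depth=1
After op 6 (undo): buf='(empty)' undo_depth=0 redo_depth=2
After op 7 (type): buf='abc' undo_depth=1 redo_depth=0
After op 8 (type): buf='abctwo' undo_depth=2 redo_depth=0
After op 9 (undo): buf='abc' undo_depth=1 redo_depth=1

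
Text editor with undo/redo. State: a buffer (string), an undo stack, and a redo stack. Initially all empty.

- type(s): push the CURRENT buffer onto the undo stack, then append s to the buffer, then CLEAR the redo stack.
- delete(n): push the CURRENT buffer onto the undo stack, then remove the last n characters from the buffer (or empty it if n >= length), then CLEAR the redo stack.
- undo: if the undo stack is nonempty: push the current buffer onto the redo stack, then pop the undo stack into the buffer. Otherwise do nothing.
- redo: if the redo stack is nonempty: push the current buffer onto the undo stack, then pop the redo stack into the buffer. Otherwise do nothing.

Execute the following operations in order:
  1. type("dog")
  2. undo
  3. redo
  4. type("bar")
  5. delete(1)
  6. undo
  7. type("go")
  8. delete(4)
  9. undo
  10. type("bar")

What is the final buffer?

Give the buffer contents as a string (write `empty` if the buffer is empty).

Answer: dogbargobar

Derivation:
After op 1 (type): buf='dog' undo_depth=1 redo_depth=0
After op 2 (undo): buf='(empty)' undo_depth=0 redo_depth=1
After op 3 (redo): buf='dog' undo_depth=1 redo_depth=0
After op 4 (type): buf='dogbar' undo_depth=2 redo_depth=0
After op 5 (delete): buf='dogba' undo_depth=3 redo_depth=0
After op 6 (undo): buf='dogbar' undo_depth=2 redo_depth=1
After op 7 (type): buf='dogbargo' undo_depth=3 redo_depth=0
After op 8 (delete): buf='dogb' undo_depth=4 redo_depth=0
After op 9 (undo): buf='dogbargo' undo_depth=3 redo_depth=1
After op 10 (type): buf='dogbargobar' undo_depth=4 redo_depth=0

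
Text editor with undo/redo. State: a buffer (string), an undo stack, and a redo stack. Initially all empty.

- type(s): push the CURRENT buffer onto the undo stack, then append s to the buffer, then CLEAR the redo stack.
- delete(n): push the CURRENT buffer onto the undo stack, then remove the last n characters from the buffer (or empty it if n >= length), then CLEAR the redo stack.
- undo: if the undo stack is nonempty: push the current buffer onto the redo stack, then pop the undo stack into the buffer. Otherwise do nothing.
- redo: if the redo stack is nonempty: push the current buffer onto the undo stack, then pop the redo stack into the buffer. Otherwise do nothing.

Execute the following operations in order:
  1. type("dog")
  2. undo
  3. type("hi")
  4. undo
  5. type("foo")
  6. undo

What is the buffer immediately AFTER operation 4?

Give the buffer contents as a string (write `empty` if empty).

Answer: empty

Derivation:
After op 1 (type): buf='dog' undo_depth=1 redo_depth=0
After op 2 (undo): buf='(empty)' undo_depth=0 redo_depth=1
After op 3 (type): buf='hi' undo_depth=1 redo_depth=0
After op 4 (undo): buf='(empty)' undo_depth=0 redo_depth=1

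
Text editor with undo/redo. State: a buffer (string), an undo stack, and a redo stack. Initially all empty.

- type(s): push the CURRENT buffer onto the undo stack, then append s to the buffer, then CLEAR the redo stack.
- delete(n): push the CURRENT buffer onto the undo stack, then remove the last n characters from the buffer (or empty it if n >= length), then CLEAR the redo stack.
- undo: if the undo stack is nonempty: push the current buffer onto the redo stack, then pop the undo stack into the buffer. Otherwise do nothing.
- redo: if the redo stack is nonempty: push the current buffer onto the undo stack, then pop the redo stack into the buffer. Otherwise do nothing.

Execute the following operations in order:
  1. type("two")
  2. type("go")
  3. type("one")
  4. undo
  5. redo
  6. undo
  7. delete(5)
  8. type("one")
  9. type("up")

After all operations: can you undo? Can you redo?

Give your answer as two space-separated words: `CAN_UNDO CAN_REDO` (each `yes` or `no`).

After op 1 (type): buf='two' undo_depth=1 redo_depth=0
After op 2 (type): buf='twogo' undo_depth=2 redo_depth=0
After op 3 (type): buf='twogoone' undo_depth=3 redo_depth=0
After op 4 (undo): buf='twogo' undo_depth=2 redo_depth=1
After op 5 (redo): buf='twogoone' undo_depth=3 redo_depth=0
After op 6 (undo): buf='twogo' undo_depth=2 redo_depth=1
After op 7 (delete): buf='(empty)' undo_depth=3 redo_depth=0
After op 8 (type): buf='one' undo_depth=4 redo_depth=0
After op 9 (type): buf='oneup' undo_depth=5 redo_depth=0

Answer: yes no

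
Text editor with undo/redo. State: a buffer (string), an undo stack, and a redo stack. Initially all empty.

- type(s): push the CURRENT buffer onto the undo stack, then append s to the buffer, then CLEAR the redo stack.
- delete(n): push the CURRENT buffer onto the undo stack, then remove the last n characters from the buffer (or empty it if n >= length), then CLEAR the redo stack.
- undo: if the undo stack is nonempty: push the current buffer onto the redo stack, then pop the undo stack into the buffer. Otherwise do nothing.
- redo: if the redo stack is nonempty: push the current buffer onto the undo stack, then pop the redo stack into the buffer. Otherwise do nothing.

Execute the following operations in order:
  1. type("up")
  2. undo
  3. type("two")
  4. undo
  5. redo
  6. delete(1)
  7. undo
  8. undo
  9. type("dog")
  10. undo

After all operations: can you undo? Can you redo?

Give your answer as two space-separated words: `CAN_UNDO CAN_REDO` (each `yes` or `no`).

Answer: no yes

Derivation:
After op 1 (type): buf='up' undo_depth=1 redo_depth=0
After op 2 (undo): buf='(empty)' undo_depth=0 redo_depth=1
After op 3 (type): buf='two' undo_depth=1 redo_depth=0
After op 4 (undo): buf='(empty)' undo_depth=0 redo_depth=1
After op 5 (redo): buf='two' undo_depth=1 redo_depth=0
After op 6 (delete): buf='tw' undo_depth=2 redo_depth=0
After op 7 (undo): buf='two' undo_depth=1 redo_depth=1
After op 8 (undo): buf='(empty)' undo_depth=0 redo_depth=2
After op 9 (type): buf='dog' undo_depth=1 redo_depth=0
After op 10 (undo): buf='(empty)' undo_depth=0 redo_depth=1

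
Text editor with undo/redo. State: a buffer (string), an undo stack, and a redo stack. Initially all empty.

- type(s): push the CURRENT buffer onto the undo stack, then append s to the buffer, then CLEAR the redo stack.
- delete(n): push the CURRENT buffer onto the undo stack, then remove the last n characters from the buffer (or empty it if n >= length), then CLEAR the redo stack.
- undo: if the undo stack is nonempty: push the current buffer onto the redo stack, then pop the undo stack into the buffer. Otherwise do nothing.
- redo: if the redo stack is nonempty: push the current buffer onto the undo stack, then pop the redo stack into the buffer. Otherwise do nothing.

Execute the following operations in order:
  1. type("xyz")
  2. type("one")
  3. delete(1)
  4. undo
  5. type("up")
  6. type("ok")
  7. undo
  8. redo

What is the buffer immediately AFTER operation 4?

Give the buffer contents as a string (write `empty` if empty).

After op 1 (type): buf='xyz' undo_depth=1 redo_depth=0
After op 2 (type): buf='xyzone' undo_depth=2 redo_depth=0
After op 3 (delete): buf='xyzon' undo_depth=3 redo_depth=0
After op 4 (undo): buf='xyzone' undo_depth=2 redo_depth=1

Answer: xyzone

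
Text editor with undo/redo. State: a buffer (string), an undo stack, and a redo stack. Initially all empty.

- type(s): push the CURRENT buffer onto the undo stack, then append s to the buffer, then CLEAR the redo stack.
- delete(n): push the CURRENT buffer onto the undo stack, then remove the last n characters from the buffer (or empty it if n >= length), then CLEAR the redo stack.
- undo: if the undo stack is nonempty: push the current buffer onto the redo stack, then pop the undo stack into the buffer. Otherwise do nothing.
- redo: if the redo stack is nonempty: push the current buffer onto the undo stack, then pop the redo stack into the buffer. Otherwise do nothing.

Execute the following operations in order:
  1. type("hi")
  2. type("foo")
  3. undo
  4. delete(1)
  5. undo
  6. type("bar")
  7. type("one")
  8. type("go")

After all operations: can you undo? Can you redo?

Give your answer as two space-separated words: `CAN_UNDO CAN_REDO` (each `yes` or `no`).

After op 1 (type): buf='hi' undo_depth=1 redo_depth=0
After op 2 (type): buf='hifoo' undo_depth=2 redo_depth=0
After op 3 (undo): buf='hi' undo_depth=1 redo_depth=1
After op 4 (delete): buf='h' undo_depth=2 redo_depth=0
After op 5 (undo): buf='hi' undo_depth=1 redo_depth=1
After op 6 (type): buf='hibar' undo_depth=2 redo_depth=0
After op 7 (type): buf='hibarone' undo_depth=3 redo_depth=0
After op 8 (type): buf='hibaronego' undo_depth=4 redo_depth=0

Answer: yes no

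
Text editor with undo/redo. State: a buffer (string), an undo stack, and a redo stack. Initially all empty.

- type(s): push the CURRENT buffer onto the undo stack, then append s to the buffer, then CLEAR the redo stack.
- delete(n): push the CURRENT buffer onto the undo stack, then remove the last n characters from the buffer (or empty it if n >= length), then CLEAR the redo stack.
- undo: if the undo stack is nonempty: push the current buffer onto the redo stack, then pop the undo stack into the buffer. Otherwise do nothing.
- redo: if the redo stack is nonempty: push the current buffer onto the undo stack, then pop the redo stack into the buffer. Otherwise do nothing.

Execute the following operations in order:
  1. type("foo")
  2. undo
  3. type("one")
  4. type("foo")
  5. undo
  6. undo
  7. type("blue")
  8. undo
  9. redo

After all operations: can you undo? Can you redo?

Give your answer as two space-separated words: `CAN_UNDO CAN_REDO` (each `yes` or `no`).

After op 1 (type): buf='foo' undo_depth=1 redo_depth=0
After op 2 (undo): buf='(empty)' undo_depth=0 redo_depth=1
After op 3 (type): buf='one' undo_depth=1 redo_depth=0
After op 4 (type): buf='onefoo' undo_depth=2 redo_depth=0
After op 5 (undo): buf='one' undo_depth=1 redo_depth=1
After op 6 (undo): buf='(empty)' undo_depth=0 redo_depth=2
After op 7 (type): buf='blue' undo_depth=1 redo_depth=0
After op 8 (undo): buf='(empty)' undo_depth=0 redo_depth=1
After op 9 (redo): buf='blue' undo_depth=1 redo_depth=0

Answer: yes no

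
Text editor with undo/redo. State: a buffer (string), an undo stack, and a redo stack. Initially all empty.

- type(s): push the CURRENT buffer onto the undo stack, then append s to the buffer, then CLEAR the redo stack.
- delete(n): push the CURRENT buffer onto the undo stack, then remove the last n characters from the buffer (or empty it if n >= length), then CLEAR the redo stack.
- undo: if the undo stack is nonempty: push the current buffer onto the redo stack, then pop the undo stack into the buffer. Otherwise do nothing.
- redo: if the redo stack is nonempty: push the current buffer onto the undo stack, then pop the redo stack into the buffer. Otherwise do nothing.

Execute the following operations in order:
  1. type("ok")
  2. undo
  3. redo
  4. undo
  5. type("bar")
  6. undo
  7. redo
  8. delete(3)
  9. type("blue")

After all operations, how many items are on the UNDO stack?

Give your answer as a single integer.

Answer: 3

Derivation:
After op 1 (type): buf='ok' undo_depth=1 redo_depth=0
After op 2 (undo): buf='(empty)' undo_depth=0 redo_depth=1
After op 3 (redo): buf='ok' undo_depth=1 redo_depth=0
After op 4 (undo): buf='(empty)' undo_depth=0 redo_depth=1
After op 5 (type): buf='bar' undo_depth=1 redo_depth=0
After op 6 (undo): buf='(empty)' undo_depth=0 redo_depth=1
After op 7 (redo): buf='bar' undo_depth=1 redo_depth=0
After op 8 (delete): buf='(empty)' undo_depth=2 redo_depth=0
After op 9 (type): buf='blue' undo_depth=3 redo_depth=0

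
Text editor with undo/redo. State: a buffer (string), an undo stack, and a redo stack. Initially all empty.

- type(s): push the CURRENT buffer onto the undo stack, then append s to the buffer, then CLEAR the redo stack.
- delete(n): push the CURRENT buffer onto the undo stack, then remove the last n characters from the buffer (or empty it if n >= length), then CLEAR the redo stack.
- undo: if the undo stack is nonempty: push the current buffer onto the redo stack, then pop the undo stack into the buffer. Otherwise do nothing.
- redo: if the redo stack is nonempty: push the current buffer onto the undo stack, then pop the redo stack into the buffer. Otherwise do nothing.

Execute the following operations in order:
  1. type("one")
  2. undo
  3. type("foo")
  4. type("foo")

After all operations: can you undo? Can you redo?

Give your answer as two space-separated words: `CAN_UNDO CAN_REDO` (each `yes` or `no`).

After op 1 (type): buf='one' undo_depth=1 redo_depth=0
After op 2 (undo): buf='(empty)' undo_depth=0 redo_depth=1
After op 3 (type): buf='foo' undo_depth=1 redo_depth=0
After op 4 (type): buf='foofoo' undo_depth=2 redo_depth=0

Answer: yes no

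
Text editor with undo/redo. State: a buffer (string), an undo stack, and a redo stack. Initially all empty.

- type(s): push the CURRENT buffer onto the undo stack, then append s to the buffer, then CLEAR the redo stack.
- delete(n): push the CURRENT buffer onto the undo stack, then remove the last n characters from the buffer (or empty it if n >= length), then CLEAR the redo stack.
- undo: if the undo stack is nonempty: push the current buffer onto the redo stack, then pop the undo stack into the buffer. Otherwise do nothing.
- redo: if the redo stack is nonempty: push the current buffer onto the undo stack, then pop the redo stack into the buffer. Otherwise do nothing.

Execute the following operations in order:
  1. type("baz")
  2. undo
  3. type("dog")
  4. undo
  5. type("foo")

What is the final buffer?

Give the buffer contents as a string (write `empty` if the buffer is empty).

After op 1 (type): buf='baz' undo_depth=1 redo_depth=0
After op 2 (undo): buf='(empty)' undo_depth=0 redo_depth=1
After op 3 (type): buf='dog' undo_depth=1 redo_depth=0
After op 4 (undo): buf='(empty)' undo_depth=0 redo_depth=1
After op 5 (type): buf='foo' undo_depth=1 redo_depth=0

Answer: foo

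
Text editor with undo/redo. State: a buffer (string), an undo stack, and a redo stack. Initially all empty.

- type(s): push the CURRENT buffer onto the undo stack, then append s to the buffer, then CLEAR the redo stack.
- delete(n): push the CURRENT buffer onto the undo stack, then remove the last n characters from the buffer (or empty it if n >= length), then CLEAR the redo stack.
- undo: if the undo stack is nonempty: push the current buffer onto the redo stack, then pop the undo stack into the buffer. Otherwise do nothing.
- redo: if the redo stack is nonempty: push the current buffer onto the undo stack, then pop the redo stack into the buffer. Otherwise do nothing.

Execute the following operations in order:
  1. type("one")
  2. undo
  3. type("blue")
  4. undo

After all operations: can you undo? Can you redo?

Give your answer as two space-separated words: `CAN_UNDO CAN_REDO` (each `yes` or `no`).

After op 1 (type): buf='one' undo_depth=1 redo_depth=0
After op 2 (undo): buf='(empty)' undo_depth=0 redo_depth=1
After op 3 (type): buf='blue' undo_depth=1 redo_depth=0
After op 4 (undo): buf='(empty)' undo_depth=0 redo_depth=1

Answer: no yes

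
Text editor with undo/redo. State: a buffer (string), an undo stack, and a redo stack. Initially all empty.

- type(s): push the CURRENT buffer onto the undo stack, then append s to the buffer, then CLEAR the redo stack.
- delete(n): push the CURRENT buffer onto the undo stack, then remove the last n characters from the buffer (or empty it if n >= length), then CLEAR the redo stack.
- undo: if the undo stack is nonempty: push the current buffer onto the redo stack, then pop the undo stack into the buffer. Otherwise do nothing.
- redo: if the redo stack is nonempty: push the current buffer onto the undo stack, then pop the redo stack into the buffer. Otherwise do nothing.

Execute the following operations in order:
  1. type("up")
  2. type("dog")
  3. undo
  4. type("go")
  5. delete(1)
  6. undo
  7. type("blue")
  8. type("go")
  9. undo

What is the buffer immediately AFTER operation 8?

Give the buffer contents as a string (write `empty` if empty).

After op 1 (type): buf='up' undo_depth=1 redo_depth=0
After op 2 (type): buf='updog' undo_depth=2 redo_depth=0
After op 3 (undo): buf='up' undo_depth=1 redo_depth=1
After op 4 (type): buf='upgo' undo_depth=2 redo_depth=0
After op 5 (delete): buf='upg' undo_depth=3 redo_depth=0
After op 6 (undo): buf='upgo' undo_depth=2 redo_depth=1
After op 7 (type): buf='upgoblue' undo_depth=3 redo_depth=0
After op 8 (type): buf='upgobluego' undo_depth=4 redo_depth=0

Answer: upgobluego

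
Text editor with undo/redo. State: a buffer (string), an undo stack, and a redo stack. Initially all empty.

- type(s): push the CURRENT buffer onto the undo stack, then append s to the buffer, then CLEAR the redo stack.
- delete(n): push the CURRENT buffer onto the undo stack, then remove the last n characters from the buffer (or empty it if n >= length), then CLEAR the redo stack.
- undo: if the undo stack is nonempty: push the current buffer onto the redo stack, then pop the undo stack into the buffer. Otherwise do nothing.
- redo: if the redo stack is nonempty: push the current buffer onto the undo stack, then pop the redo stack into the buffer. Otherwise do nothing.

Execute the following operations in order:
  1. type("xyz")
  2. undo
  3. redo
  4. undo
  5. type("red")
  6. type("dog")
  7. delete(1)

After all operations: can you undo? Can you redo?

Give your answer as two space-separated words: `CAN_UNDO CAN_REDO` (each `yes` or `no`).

After op 1 (type): buf='xyz' undo_depth=1 redo_depth=0
After op 2 (undo): buf='(empty)' undo_depth=0 redo_depth=1
After op 3 (redo): buf='xyz' undo_depth=1 redo_depth=0
After op 4 (undo): buf='(empty)' undo_depth=0 redo_depth=1
After op 5 (type): buf='red' undo_depth=1 redo_depth=0
After op 6 (type): buf='reddog' undo_depth=2 redo_depth=0
After op 7 (delete): buf='reddo' undo_depth=3 redo_depth=0

Answer: yes no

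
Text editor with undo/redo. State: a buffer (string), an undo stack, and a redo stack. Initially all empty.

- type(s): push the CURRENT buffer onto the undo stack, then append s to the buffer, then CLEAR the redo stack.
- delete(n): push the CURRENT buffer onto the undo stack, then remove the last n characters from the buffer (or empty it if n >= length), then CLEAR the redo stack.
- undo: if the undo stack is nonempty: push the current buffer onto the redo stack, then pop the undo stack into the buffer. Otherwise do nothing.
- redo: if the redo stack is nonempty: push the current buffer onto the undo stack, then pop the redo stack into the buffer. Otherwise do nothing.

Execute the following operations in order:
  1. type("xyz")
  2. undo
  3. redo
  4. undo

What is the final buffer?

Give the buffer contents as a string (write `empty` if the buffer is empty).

Answer: empty

Derivation:
After op 1 (type): buf='xyz' undo_depth=1 redo_depth=0
After op 2 (undo): buf='(empty)' undo_depth=0 redo_depth=1
After op 3 (redo): buf='xyz' undo_depth=1 redo_depth=0
After op 4 (undo): buf='(empty)' undo_depth=0 redo_depth=1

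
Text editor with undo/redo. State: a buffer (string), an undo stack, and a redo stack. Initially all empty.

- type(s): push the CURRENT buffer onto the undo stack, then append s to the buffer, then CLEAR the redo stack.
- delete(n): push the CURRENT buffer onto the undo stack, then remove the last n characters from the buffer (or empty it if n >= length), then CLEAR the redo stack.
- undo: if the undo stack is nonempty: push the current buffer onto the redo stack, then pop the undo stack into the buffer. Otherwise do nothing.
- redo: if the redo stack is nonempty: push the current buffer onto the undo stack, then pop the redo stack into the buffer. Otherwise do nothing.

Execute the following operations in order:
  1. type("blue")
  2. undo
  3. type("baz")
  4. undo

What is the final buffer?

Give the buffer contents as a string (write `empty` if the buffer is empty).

Answer: empty

Derivation:
After op 1 (type): buf='blue' undo_depth=1 redo_depth=0
After op 2 (undo): buf='(empty)' undo_depth=0 redo_depth=1
After op 3 (type): buf='baz' undo_depth=1 redo_depth=0
After op 4 (undo): buf='(empty)' undo_depth=0 redo_depth=1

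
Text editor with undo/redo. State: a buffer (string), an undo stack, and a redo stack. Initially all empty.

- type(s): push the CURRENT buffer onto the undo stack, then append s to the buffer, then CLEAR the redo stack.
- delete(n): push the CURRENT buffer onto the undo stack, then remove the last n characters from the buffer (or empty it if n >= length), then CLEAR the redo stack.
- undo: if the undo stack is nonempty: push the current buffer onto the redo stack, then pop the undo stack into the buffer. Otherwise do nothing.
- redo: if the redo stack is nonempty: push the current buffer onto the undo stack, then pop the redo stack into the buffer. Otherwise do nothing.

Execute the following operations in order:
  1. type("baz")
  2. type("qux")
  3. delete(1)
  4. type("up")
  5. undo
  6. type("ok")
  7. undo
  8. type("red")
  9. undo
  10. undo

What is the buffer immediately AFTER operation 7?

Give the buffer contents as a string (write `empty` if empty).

After op 1 (type): buf='baz' undo_depth=1 redo_depth=0
After op 2 (type): buf='bazqux' undo_depth=2 redo_depth=0
After op 3 (delete): buf='bazqu' undo_depth=3 redo_depth=0
After op 4 (type): buf='bazquup' undo_depth=4 redo_depth=0
After op 5 (undo): buf='bazqu' undo_depth=3 redo_depth=1
After op 6 (type): buf='bazquok' undo_depth=4 redo_depth=0
After op 7 (undo): buf='bazqu' undo_depth=3 redo_depth=1

Answer: bazqu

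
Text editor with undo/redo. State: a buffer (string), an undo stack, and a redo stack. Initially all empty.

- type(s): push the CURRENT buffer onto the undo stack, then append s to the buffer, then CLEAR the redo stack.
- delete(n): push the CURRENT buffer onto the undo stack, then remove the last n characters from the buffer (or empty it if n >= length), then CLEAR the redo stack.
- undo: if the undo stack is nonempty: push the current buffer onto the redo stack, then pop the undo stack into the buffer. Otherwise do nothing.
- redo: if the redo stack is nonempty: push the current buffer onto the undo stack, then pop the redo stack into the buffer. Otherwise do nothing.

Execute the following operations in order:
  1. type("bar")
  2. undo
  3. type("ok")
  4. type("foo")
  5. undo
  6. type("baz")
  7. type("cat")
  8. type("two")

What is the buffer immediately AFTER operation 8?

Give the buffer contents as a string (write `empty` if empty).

After op 1 (type): buf='bar' undo_depth=1 redo_depth=0
After op 2 (undo): buf='(empty)' undo_depth=0 redo_depth=1
After op 3 (type): buf='ok' undo_depth=1 redo_depth=0
After op 4 (type): buf='okfoo' undo_depth=2 redo_depth=0
After op 5 (undo): buf='ok' undo_depth=1 redo_depth=1
After op 6 (type): buf='okbaz' undo_depth=2 redo_depth=0
After op 7 (type): buf='okbazcat' undo_depth=3 redo_depth=0
After op 8 (type): buf='okbazcattwo' undo_depth=4 redo_depth=0

Answer: okbazcattwo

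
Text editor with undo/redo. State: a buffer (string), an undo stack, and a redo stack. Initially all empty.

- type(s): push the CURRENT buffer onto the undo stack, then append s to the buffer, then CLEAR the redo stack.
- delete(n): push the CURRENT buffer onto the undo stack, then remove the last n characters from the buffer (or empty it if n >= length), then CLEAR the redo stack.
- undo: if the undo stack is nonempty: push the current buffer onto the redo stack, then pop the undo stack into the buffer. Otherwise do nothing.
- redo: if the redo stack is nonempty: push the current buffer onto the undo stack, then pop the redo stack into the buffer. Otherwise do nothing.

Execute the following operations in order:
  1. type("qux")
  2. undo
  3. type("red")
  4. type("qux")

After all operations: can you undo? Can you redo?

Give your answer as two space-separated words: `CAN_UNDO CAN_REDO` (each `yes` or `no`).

After op 1 (type): buf='qux' undo_depth=1 redo_depth=0
After op 2 (undo): buf='(empty)' undo_depth=0 redo_depth=1
After op 3 (type): buf='red' undo_depth=1 redo_depth=0
After op 4 (type): buf='redqux' undo_depth=2 redo_depth=0

Answer: yes no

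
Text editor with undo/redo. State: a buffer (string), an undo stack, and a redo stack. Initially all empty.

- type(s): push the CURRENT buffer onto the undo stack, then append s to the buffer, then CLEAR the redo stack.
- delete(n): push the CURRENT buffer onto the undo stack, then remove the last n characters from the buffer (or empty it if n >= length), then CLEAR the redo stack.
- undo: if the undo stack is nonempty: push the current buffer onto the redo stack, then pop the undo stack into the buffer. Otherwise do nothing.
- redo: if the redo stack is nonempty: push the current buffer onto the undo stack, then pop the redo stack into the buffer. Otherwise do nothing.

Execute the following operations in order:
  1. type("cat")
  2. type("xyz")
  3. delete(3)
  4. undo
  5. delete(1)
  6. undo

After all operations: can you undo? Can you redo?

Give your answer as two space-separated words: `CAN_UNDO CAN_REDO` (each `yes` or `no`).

After op 1 (type): buf='cat' undo_depth=1 redo_depth=0
After op 2 (type): buf='catxyz' undo_depth=2 redo_depth=0
After op 3 (delete): buf='cat' undo_depth=3 redo_depth=0
After op 4 (undo): buf='catxyz' undo_depth=2 redo_depth=1
After op 5 (delete): buf='catxy' undo_depth=3 redo_depth=0
After op 6 (undo): buf='catxyz' undo_depth=2 redo_depth=1

Answer: yes yes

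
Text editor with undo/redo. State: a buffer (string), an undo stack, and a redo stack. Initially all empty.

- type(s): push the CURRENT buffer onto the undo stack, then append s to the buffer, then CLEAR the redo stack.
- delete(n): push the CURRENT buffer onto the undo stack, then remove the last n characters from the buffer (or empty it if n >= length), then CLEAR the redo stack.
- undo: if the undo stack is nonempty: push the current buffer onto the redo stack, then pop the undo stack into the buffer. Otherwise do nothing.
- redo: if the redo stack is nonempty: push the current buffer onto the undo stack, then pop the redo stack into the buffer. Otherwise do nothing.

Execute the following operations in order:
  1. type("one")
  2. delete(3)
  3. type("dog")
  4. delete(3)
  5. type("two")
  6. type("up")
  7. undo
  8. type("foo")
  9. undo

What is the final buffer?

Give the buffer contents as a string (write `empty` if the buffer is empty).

After op 1 (type): buf='one' undo_depth=1 redo_depth=0
After op 2 (delete): buf='(empty)' undo_depth=2 redo_depth=0
After op 3 (type): buf='dog' undo_depth=3 redo_depth=0
After op 4 (delete): buf='(empty)' undo_depth=4 redo_depth=0
After op 5 (type): buf='two' undo_depth=5 redo_depth=0
After op 6 (type): buf='twoup' undo_depth=6 redo_depth=0
After op 7 (undo): buf='two' undo_depth=5 redo_depth=1
After op 8 (type): buf='twofoo' undo_depth=6 redo_depth=0
After op 9 (undo): buf='two' undo_depth=5 redo_depth=1

Answer: two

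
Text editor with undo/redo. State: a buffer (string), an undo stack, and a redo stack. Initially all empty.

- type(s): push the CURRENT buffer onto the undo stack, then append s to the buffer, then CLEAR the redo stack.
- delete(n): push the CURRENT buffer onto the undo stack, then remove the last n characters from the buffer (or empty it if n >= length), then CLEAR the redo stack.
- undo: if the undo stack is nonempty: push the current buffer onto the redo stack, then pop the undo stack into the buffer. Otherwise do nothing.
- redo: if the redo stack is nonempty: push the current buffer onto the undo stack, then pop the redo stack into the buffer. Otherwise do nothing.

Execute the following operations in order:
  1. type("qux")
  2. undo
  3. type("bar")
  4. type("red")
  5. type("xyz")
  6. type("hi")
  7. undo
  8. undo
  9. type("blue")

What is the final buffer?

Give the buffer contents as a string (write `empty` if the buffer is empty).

After op 1 (type): buf='qux' undo_depth=1 redo_depth=0
After op 2 (undo): buf='(empty)' undo_depth=0 redo_depth=1
After op 3 (type): buf='bar' undo_depth=1 redo_depth=0
After op 4 (type): buf='barred' undo_depth=2 redo_depth=0
After op 5 (type): buf='barredxyz' undo_depth=3 redo_depth=0
After op 6 (type): buf='barredxyzhi' undo_depth=4 redo_depth=0
After op 7 (undo): buf='barredxyz' undo_depth=3 redo_depth=1
After op 8 (undo): buf='barred' undo_depth=2 redo_depth=2
After op 9 (type): buf='barredblue' undo_depth=3 redo_depth=0

Answer: barredblue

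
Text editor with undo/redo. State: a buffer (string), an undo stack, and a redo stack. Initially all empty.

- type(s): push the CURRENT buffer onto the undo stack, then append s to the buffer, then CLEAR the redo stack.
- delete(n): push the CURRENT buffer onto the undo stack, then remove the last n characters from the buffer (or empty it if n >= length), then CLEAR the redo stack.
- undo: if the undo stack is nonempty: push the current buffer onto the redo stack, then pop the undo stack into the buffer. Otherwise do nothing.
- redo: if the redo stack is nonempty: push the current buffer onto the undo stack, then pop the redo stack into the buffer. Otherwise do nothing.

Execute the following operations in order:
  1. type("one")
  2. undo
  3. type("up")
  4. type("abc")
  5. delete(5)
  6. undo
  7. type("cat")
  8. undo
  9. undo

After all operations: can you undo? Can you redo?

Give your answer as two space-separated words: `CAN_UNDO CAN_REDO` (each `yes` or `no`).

After op 1 (type): buf='one' undo_depth=1 redo_depth=0
After op 2 (undo): buf='(empty)' undo_depth=0 redo_depth=1
After op 3 (type): buf='up' undo_depth=1 redo_depth=0
After op 4 (type): buf='upabc' undo_depth=2 redo_depth=0
After op 5 (delete): buf='(empty)' undo_depth=3 redo_depth=0
After op 6 (undo): buf='upabc' undo_depth=2 redo_depth=1
After op 7 (type): buf='upabccat' undo_depth=3 redo_depth=0
After op 8 (undo): buf='upabc' undo_depth=2 redo_depth=1
After op 9 (undo): buf='up' undo_depth=1 redo_depth=2

Answer: yes yes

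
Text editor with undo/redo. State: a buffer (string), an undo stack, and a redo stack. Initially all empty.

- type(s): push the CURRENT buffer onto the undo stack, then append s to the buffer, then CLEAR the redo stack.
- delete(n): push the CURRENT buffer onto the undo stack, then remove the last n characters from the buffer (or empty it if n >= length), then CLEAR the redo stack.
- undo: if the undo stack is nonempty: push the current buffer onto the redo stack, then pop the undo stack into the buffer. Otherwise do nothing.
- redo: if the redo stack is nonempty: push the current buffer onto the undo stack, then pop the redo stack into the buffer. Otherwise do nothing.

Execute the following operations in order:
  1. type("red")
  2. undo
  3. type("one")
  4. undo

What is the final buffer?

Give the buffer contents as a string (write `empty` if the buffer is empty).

After op 1 (type): buf='red' undo_depth=1 redo_depth=0
After op 2 (undo): buf='(empty)' undo_depth=0 redo_depth=1
After op 3 (type): buf='one' undo_depth=1 redo_depth=0
After op 4 (undo): buf='(empty)' undo_depth=0 redo_depth=1

Answer: empty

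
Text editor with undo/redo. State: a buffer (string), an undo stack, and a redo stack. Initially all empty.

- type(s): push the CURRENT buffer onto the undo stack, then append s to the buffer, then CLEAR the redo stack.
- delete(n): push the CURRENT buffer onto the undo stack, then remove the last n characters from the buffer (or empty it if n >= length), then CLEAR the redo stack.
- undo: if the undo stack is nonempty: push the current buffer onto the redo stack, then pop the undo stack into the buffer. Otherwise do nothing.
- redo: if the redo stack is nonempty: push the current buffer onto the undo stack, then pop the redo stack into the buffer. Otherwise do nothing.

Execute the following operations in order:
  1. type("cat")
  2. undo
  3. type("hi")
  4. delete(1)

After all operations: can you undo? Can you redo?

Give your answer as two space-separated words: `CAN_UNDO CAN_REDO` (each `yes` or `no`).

After op 1 (type): buf='cat' undo_depth=1 redo_depth=0
After op 2 (undo): buf='(empty)' undo_depth=0 redo_depth=1
After op 3 (type): buf='hi' undo_depth=1 redo_depth=0
After op 4 (delete): buf='h' undo_depth=2 redo_depth=0

Answer: yes no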